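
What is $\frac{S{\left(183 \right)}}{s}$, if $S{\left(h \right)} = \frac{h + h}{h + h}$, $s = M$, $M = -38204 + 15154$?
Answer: $- \frac{1}{23050} \approx -4.3384 \cdot 10^{-5}$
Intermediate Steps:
$M = -23050$
$s = -23050$
$S{\left(h \right)} = 1$ ($S{\left(h \right)} = \frac{2 h}{2 h} = 2 h \frac{1}{2 h} = 1$)
$\frac{S{\left(183 \right)}}{s} = 1 \frac{1}{-23050} = 1 \left(- \frac{1}{23050}\right) = - \frac{1}{23050}$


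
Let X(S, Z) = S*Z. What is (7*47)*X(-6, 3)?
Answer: -5922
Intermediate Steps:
(7*47)*X(-6, 3) = (7*47)*(-6*3) = 329*(-18) = -5922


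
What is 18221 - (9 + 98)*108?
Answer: 6665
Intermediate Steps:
18221 - (9 + 98)*108 = 18221 - 107*108 = 18221 - 1*11556 = 18221 - 11556 = 6665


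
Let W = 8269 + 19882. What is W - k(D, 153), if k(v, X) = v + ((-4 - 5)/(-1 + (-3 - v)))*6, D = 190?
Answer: 2712190/97 ≈ 27961.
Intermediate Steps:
W = 28151
k(v, X) = v - 54/(-4 - v) (k(v, X) = v - 9/(-4 - v)*6 = v - 54/(-4 - v))
W - k(D, 153) = 28151 - (54 + 190**2 + 4*190)/(4 + 190) = 28151 - (54 + 36100 + 760)/194 = 28151 - 36914/194 = 28151 - 1*18457/97 = 28151 - 18457/97 = 2712190/97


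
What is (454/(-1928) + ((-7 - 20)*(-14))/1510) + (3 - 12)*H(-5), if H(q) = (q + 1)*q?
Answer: -130996789/727820 ≈ -179.99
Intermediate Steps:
H(q) = q*(1 + q) (H(q) = (1 + q)*q = q*(1 + q))
(454/(-1928) + ((-7 - 20)*(-14))/1510) + (3 - 12)*H(-5) = (454/(-1928) + ((-7 - 20)*(-14))/1510) + (3 - 12)*(-5*(1 - 5)) = (454*(-1/1928) - 27*(-14)*(1/1510)) - (-45)*(-4) = (-227/964 + 378*(1/1510)) - 9*20 = (-227/964 + 189/755) - 180 = 10811/727820 - 180 = -130996789/727820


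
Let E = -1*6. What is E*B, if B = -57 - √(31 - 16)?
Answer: 342 + 6*√15 ≈ 365.24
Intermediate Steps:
E = -6
B = -57 - √15 ≈ -60.873
E*B = -6*(-57 - √15) = 342 + 6*√15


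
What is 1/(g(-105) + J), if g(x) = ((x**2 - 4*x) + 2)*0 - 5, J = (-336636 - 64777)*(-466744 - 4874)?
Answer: 1/189313596229 ≈ 5.2822e-12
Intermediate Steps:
J = 189313596234 (J = -401413*(-471618) = 189313596234)
g(x) = -5 (g(x) = (2 + x**2 - 4*x)*0 - 5 = 0 - 5 = -5)
1/(g(-105) + J) = 1/(-5 + 189313596234) = 1/189313596229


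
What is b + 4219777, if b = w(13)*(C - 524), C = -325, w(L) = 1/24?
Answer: 33757933/8 ≈ 4.2197e+6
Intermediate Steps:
w(L) = 1/24
b = -283/8 (b = (-325 - 524)/24 = (1/24)*(-849) = -283/8 ≈ -35.375)
b + 4219777 = -283/8 + 4219777 = 33757933/8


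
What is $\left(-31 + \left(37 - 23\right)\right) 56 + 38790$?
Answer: $37838$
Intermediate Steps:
$\left(-31 + \left(37 - 23\right)\right) 56 + 38790 = \left(-31 + 14\right) 56 + 38790 = \left(-17\right) 56 + 38790 = -952 + 38790 = 37838$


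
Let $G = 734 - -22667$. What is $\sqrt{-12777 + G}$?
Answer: $8 \sqrt{166} \approx 103.07$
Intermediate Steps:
$G = 23401$ ($G = 734 + 22667 = 23401$)
$\sqrt{-12777 + G} = \sqrt{-12777 + 23401} = \sqrt{10624} = 8 \sqrt{166}$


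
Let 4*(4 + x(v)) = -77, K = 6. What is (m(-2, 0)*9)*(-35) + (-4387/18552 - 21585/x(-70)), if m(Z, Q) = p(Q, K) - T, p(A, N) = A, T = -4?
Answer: -190850557/575112 ≈ -331.85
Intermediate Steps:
x(v) = -93/4 (x(v) = -4 + (1/4)*(-77) = -4 - 77/4 = -93/4)
m(Z, Q) = 4 + Q (m(Z, Q) = Q - 1*(-4) = Q + 4 = 4 + Q)
(m(-2, 0)*9)*(-35) + (-4387/18552 - 21585/x(-70)) = ((4 + 0)*9)*(-35) + (-4387/18552 - 21585/(-93/4)) = (4*9)*(-35) + (-4387*1/18552 - 21585*(-4/93)) = 36*(-35) + (-4387/18552 + 28780/31) = -1260 + 533790563/575112 = -190850557/575112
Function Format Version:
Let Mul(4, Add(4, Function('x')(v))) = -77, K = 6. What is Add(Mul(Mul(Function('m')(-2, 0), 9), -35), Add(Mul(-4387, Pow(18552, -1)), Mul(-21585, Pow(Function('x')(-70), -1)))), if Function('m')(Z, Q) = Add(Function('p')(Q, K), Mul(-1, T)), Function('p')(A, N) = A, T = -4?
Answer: Rational(-190850557, 575112) ≈ -331.85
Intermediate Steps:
Function('x')(v) = Rational(-93, 4) (Function('x')(v) = Add(-4, Mul(Rational(1, 4), -77)) = Add(-4, Rational(-77, 4)) = Rational(-93, 4))
Function('m')(Z, Q) = Add(4, Q) (Function('m')(Z, Q) = Add(Q, Mul(-1, -4)) = Add(Q, 4) = Add(4, Q))
Add(Mul(Mul(Function('m')(-2, 0), 9), -35), Add(Mul(-4387, Pow(18552, -1)), Mul(-21585, Pow(Function('x')(-70), -1)))) = Add(Mul(Mul(Add(4, 0), 9), -35), Add(Mul(-4387, Pow(18552, -1)), Mul(-21585, Pow(Rational(-93, 4), -1)))) = Add(Mul(Mul(4, 9), -35), Add(Mul(-4387, Rational(1, 18552)), Mul(-21585, Rational(-4, 93)))) = Add(Mul(36, -35), Add(Rational(-4387, 18552), Rational(28780, 31))) = Add(-1260, Rational(533790563, 575112)) = Rational(-190850557, 575112)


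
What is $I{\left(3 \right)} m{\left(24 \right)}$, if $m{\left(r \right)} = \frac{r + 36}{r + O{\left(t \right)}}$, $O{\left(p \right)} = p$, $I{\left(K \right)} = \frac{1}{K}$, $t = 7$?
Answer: $\frac{20}{31} \approx 0.64516$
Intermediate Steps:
$m{\left(r \right)} = \frac{36 + r}{7 + r}$ ($m{\left(r \right)} = \frac{r + 36}{r + 7} = \frac{36 + r}{7 + r}$)
$I{\left(3 \right)} m{\left(24 \right)} = \frac{\frac{1}{7 + 24} \left(36 + 24\right)}{3} = \frac{\frac{1}{31} \cdot 60}{3} = \frac{1}{3} \cdot \frac{60}{31} = \frac{20}{31}$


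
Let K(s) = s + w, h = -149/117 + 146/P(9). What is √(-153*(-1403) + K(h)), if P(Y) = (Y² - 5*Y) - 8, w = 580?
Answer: √64167364534/546 ≈ 463.94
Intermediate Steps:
P(Y) = -8 + Y² - 5*Y
h = 6455/1638 (h = -149/117 + 146/(-8 + 9² - 5*9) = -149*1/117 + 146/(-8 + 81 - 45) = -149/117 + 146/28 = -149/117 + 146*(1/28) = -149/117 + 73/14 = 6455/1638 ≈ 3.9408)
K(s) = 580 + s (K(s) = s + 580 = 580 + s)
√(-153*(-1403) + K(h)) = √(-153*(-1403) + (580 + 6455/1638)) = √(214659 + 956495/1638) = √(352567937/1638) = √64167364534/546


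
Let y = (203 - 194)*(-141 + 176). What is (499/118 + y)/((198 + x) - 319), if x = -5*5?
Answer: -37669/17228 ≈ -2.1865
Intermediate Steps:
y = 315 (y = 9*35 = 315)
x = -25
(499/118 + y)/((198 + x) - 319) = (499/118 + 315)/((198 - 25) - 319) = (499*(1/118) + 315)/(173 - 319) = (499/118 + 315)/(-146) = (37669/118)*(-1/146) = -37669/17228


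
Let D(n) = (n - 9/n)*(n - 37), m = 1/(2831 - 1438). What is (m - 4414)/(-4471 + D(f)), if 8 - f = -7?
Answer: 30743505/33347027 ≈ 0.92193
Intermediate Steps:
m = 1/1393 ≈ 0.00071787
f = 15 (f = 8 - 1*(-7) = 8 + 7 = 15)
D(n) = (-37 + n)*(n - 9/n) (D(n) = (n - 9/n)*(-37 + n) = (-37 + n)*(n - 9/n))
(m - 4414)/(-4471 + D(f)) = (1/1393 - 4414)/(-4471 + (-9 + 15² - 37*15 + 333/15)) = -6148701/(1393*(-4471 + (-9 + 225 - 555 + 333*(1/15)))) = -6148701/(1393*(-4471 + (-9 + 225 - 555 + 111/5))) = -6148701/(1393*(-4471 - 1584/5)) = -6148701/(1393*(-23939/5)) = -6148701/1393*(-5/23939) = 30743505/33347027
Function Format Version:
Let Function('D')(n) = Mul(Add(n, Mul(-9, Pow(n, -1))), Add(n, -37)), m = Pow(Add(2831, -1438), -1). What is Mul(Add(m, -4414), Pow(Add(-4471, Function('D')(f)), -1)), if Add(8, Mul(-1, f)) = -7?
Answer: Rational(30743505, 33347027) ≈ 0.92193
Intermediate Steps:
m = Rational(1, 1393) (m = Pow(1393, -1) = Rational(1, 1393) ≈ 0.00071787)
f = 15 (f = Add(8, Mul(-1, -7)) = Add(8, 7) = 15)
Function('D')(n) = Mul(Add(-37, n), Add(n, Mul(-9, Pow(n, -1)))) (Function('D')(n) = Mul(Add(n, Mul(-9, Pow(n, -1))), Add(-37, n)) = Mul(Add(-37, n), Add(n, Mul(-9, Pow(n, -1)))))
Mul(Add(m, -4414), Pow(Add(-4471, Function('D')(f)), -1)) = Mul(Add(Rational(1, 1393), -4414), Pow(Add(-4471, Add(-9, Pow(15, 2), Mul(-37, 15), Mul(333, Pow(15, -1)))), -1)) = Mul(Rational(-6148701, 1393), Pow(Add(-4471, Add(-9, 225, -555, Mul(333, Rational(1, 15)))), -1)) = Mul(Rational(-6148701, 1393), Pow(Add(-4471, Add(-9, 225, -555, Rational(111, 5))), -1)) = Mul(Rational(-6148701, 1393), Pow(Add(-4471, Rational(-1584, 5)), -1)) = Mul(Rational(-6148701, 1393), Pow(Rational(-23939, 5), -1)) = Mul(Rational(-6148701, 1393), Rational(-5, 23939)) = Rational(30743505, 33347027)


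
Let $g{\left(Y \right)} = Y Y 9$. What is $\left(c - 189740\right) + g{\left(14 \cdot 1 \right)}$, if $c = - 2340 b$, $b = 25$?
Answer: $-246476$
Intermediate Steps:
$g{\left(Y \right)} = 9 Y^{2}$ ($g{\left(Y \right)} = Y^{2} \cdot 9 = 9 Y^{2}$)
$c = -58500$ ($c = - 2340 \cdot 25 = \left(-1\right) 58500 = -58500$)
$\left(c - 189740\right) + g{\left(14 \cdot 1 \right)} = \left(-58500 - 189740\right) + 9 \left(14 \cdot 1\right)^{2} = -248240 + 9 \cdot 14^{2} = -248240 + 9 \cdot 196 = -248240 + 1764 = -246476$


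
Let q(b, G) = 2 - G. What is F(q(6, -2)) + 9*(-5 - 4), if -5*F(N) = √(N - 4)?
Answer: -81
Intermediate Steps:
F(N) = -√(-4 + N)/5 (F(N) = -√(N - 4)/5 = -√(-4 + N)/5)
F(q(6, -2)) + 9*(-5 - 4) = -√(-4 + (2 - 1*(-2)))/5 + 9*(-5 - 4) = -√(-4 + (2 + 2))/5 + 9*(-5 - 1*4) = -√(-4 + 4)/5 + 9*(-5 - 4) = -√0/5 + 9*(-9) = -⅕*0 - 81 = 0 - 81 = -81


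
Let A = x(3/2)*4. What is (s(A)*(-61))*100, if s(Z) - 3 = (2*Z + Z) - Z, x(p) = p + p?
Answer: -164700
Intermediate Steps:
x(p) = 2*p
A = 12 (A = (2*(3/2))*4 = 3*4 = 12)
s(Z) = 3 + 2*Z (s(Z) = 3 + ((2*Z + Z) - Z) = 3 + (3*Z - Z) = 3 + 2*Z)
(s(A)*(-61))*100 = ((3 + 2*12)*(-61))*100 = ((3 + 24)*(-61))*100 = (27*(-61))*100 = -1647*100 = -164700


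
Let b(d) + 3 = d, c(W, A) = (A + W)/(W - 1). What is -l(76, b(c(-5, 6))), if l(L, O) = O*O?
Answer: -361/36 ≈ -10.028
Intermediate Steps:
c(W, A) = (A + W)/(-1 + W)
b(d) = -3 + d
l(L, O) = O²
-l(76, b(c(-5, 6))) = -(-3 + (6 - 5)/(-1 - 5))² = -(-3 + 1/(-6))² = -(-3 - ⅙*1)² = -(-3 - ⅙)² = -(-19/6)² = -1*361/36 = -361/36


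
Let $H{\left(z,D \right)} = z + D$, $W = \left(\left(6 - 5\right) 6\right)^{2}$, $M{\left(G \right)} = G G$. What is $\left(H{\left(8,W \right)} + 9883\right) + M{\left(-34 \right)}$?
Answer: $11083$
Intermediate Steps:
$M{\left(G \right)} = G^{2}$
$W = 36$ ($W = \left(1 \cdot 6\right)^{2} = 6^{2} = 36$)
$H{\left(z,D \right)} = D + z$
$\left(H{\left(8,W \right)} + 9883\right) + M{\left(-34 \right)} = \left(\left(36 + 8\right) + 9883\right) + \left(-34\right)^{2} = \left(44 + 9883\right) + 1156 = 9927 + 1156 = 11083$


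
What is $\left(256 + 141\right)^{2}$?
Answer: $157609$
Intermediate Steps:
$\left(256 + 141\right)^{2} = 397^{2} = 157609$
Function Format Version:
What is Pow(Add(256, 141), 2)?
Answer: 157609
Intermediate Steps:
Pow(Add(256, 141), 2) = Pow(397, 2) = 157609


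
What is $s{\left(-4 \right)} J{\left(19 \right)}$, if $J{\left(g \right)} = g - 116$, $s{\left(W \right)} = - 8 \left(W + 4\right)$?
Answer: $0$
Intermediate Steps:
$s{\left(W \right)} = -32 - 8 W$ ($s{\left(W \right)} = - 8 \left(4 + W\right) = -32 - 8 W$)
$J{\left(g \right)} = -116 + g$
$s{\left(-4 \right)} J{\left(19 \right)} = \left(-32 - -32\right) \left(-116 + 19\right) = \left(-32 + 32\right) \left(-97\right) = 0 \left(-97\right) = 0$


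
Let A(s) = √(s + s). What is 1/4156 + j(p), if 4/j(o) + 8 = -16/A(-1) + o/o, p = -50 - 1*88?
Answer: -116191/735612 - 32*I*√2/177 ≈ -0.15795 - 0.25568*I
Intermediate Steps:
p = -138 (p = -50 - 88 = -138)
A(s) = √2*√s (A(s) = √(2*s) = √2*√s)
j(o) = 4/(-7 + 8*I*√2) (j(o) = 4/(-8 + (-16*(-I*√2/2) + o/o)) = 4/(-8 + (-16*(-I*√2/2) + 1)) = 4/(-8 + (-(-8)*I*√2 + 1)) = 4/(-8 + (8*I*√2 + 1)) = 4/(-8 + (1 + 8*I*√2)) = 4/(-7 + 8*I*√2))
1/4156 + j(p) = 1/4156 - 4*√2/(-16*I + 7*√2)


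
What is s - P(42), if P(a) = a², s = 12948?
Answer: 11184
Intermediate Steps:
s - P(42) = 12948 - 1*42² = 12948 - 1*1764 = 12948 - 1764 = 11184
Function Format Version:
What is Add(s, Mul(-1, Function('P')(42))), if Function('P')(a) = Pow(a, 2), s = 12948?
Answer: 11184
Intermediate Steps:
Add(s, Mul(-1, Function('P')(42))) = Add(12948, Mul(-1, Pow(42, 2))) = Add(12948, Mul(-1, 1764)) = Add(12948, -1764) = 11184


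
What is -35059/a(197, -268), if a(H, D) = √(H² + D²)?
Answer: -35059*√110633/110633 ≈ -105.40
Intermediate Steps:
a(H, D) = √(D² + H²)
-35059/a(197, -268) = -35059/√((-268)² + 197²) = -35059/√(71824 + 38809) = -35059*√110633/110633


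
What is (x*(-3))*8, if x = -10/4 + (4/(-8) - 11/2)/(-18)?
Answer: 52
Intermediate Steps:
x = -13/6 (x = -10*1/4 + (4*(-1/8) - 11*1/2)*(-1/18) = -5/2 + (-1/2 - 11/2)*(-1/18) = -5/2 - 6*(-1/18) = -5/2 + 1/3 = -13/6 ≈ -2.1667)
(x*(-3))*8 = -13/6*(-3)*8 = (13/2)*8 = 52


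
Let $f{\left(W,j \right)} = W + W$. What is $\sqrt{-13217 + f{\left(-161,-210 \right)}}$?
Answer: $i \sqrt{13539} \approx 116.36 i$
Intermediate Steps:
$f{\left(W,j \right)} = 2 W$
$\sqrt{-13217 + f{\left(-161,-210 \right)}} = \sqrt{-13217 + 2 \left(-161\right)} = \sqrt{-13217 - 322} = \sqrt{-13539} = i \sqrt{13539}$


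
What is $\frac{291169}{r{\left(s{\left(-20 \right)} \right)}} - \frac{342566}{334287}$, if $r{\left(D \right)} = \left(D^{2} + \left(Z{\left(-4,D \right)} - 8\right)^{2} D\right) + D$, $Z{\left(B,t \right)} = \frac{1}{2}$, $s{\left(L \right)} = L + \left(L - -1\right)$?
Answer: $- \frac{130103777138}{317238363} \approx -410.11$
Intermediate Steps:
$s{\left(L \right)} = 1 + 2 L$ ($s{\left(L \right)} = L + \left(L + 1\right) = L + \left(1 + L\right) = 1 + 2 L$)
$Z{\left(B,t \right)} = \frac{1}{2}$
$r{\left(D \right)} = D^{2} + \frac{229 D}{4}$ ($r{\left(D \right)} = \left(D^{2} + \left(\frac{1}{2} - 8\right)^{2} D\right) + D = \left(D^{2} + \left(- \frac{15}{2}\right)^{2} D\right) + D = \left(D^{2} + \frac{225 D}{4}\right) + D = D^{2} + \frac{229 D}{4}$)
$\frac{291169}{r{\left(s{\left(-20 \right)} \right)}} - \frac{342566}{334287} = \frac{291169}{\frac{1}{4} \left(1 + 2 \left(-20\right)\right) \left(229 + 4 \left(1 + 2 \left(-20\right)\right)\right)} - \frac{342566}{334287} = \frac{291169}{\frac{1}{4} \left(1 - 40\right) \left(229 + 4 \left(1 - 40\right)\right)} - \frac{342566}{334287} = \frac{291169}{\frac{1}{4} \left(-39\right) \left(229 + 4 \left(-39\right)\right)} - \frac{342566}{334287} = \frac{291169}{\frac{1}{4} \left(-39\right) \left(229 - 156\right)} - \frac{342566}{334287} = \frac{291169}{\frac{1}{4} \left(-39\right) 73} - \frac{342566}{334287} = \frac{291169}{- \frac{2847}{4}} - \frac{342566}{334287} = 291169 \left(- \frac{4}{2847}\right) - \frac{342566}{334287} = - \frac{1164676}{2847} - \frac{342566}{334287} = - \frac{130103777138}{317238363}$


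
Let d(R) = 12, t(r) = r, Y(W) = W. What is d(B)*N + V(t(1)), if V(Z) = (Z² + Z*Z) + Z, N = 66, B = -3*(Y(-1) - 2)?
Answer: 795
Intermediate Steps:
B = 9 (B = -3*(-1 - 2) = -3*(-3) = 9)
V(Z) = Z + 2*Z² (V(Z) = (Z² + Z²) + Z = 2*Z² + Z = Z + 2*Z²)
d(B)*N + V(t(1)) = 12*66 + 1*(1 + 2*1) = 792 + 1*(1 + 2) = 792 + 1*3 = 792 + 3 = 795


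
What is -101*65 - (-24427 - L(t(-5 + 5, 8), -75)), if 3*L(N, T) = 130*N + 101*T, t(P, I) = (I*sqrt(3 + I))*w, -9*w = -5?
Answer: 15337 + 5200*sqrt(11)/27 ≈ 15976.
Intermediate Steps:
w = 5/9 (w = -1/9*(-5) = 5/9 ≈ 0.55556)
t(P, I) = 5*I*sqrt(3 + I)/9 (t(P, I) = (I*sqrt(3 + I))*(5/9) = 5*I*sqrt(3 + I)/9)
L(N, T) = 101*T/3 + 130*N/3 (L(N, T) = (130*N + 101*T)/3 = (101*T + 130*N)/3 = 101*T/3 + 130*N/3)
-101*65 - (-24427 - L(t(-5 + 5, 8), -75)) = -101*65 - (-24427 - ((101/3)*(-75) + 130*((5/9)*8*sqrt(3 + 8))/3)) = -6565 - (-24427 - (-2525 + 130*((5/9)*8*sqrt(11))/3)) = -6565 - (-24427 - (-2525 + 130*(40*sqrt(11)/9)/3)) = -6565 - (-24427 - (-2525 + 5200*sqrt(11)/27)) = -6565 - (-24427 + (2525 - 5200*sqrt(11)/27)) = -6565 - (-21902 - 5200*sqrt(11)/27) = -6565 + (21902 + 5200*sqrt(11)/27) = 15337 + 5200*sqrt(11)/27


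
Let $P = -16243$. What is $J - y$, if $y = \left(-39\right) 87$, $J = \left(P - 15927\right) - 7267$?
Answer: $-36044$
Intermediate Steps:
$J = -39437$ ($J = \left(-16243 - 15927\right) - 7267 = -32170 - 7267 = -39437$)
$y = -3393$
$J - y = -39437 - -3393 = -39437 + 3393 = -36044$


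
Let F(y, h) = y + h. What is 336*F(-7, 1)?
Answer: -2016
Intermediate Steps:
F(y, h) = h + y
336*F(-7, 1) = 336*(1 - 7) = 336*(-6) = -2016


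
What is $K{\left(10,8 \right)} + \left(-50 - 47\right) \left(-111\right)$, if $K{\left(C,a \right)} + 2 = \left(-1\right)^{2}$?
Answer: $10766$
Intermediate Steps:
$K{\left(C,a \right)} = -1$ ($K{\left(C,a \right)} = -2 + \left(-1\right)^{2} = -2 + 1 = -1$)
$K{\left(10,8 \right)} + \left(-50 - 47\right) \left(-111\right) = -1 + \left(-50 - 47\right) \left(-111\right) = -1 - -10767 = -1 + 10767 = 10766$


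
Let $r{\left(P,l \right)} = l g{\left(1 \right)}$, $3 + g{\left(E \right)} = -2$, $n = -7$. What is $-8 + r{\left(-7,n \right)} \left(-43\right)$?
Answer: $-1513$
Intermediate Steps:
$g{\left(E \right)} = -5$ ($g{\left(E \right)} = -3 - 2 = -5$)
$r{\left(P,l \right)} = - 5 l$ ($r{\left(P,l \right)} = l \left(-5\right) = - 5 l$)
$-8 + r{\left(-7,n \right)} \left(-43\right) = -8 + \left(-5\right) \left(-7\right) \left(-43\right) = -8 + 35 \left(-43\right) = -8 - 1505 = -1513$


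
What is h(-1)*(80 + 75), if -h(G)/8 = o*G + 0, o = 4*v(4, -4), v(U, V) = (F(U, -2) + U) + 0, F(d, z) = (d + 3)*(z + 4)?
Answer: 89280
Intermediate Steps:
F(d, z) = (3 + d)*(4 + z)
v(U, V) = 6 + 3*U (v(U, V) = ((12 + 3*(-2) + 4*U + U*(-2)) + U) + 0 = ((12 - 6 + 4*U - 2*U) + U) + 0 = ((6 + 2*U) + U) + 0 = (6 + 3*U) + 0 = 6 + 3*U)
o = 72 (o = 4*(6 + 3*4) = 4*(6 + 12) = 4*18 = 72)
h(G) = -576*G (h(G) = -8*(72*G + 0) = -576*G)
h(-1)*(80 + 75) = (-576*(-1))*(80 + 75) = 576*155 = 89280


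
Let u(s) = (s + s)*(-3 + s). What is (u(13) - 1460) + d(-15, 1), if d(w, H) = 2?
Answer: -1198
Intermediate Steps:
u(s) = 2*s*(-3 + s) (u(s) = (2*s)*(-3 + s) = 2*s*(-3 + s))
(u(13) - 1460) + d(-15, 1) = (2*13*(-3 + 13) - 1460) + 2 = (2*13*10 - 1460) + 2 = (260 - 1460) + 2 = -1200 + 2 = -1198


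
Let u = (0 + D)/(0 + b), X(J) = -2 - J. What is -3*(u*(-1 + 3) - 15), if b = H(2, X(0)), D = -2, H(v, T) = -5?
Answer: 213/5 ≈ 42.600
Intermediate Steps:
b = -5
u = ⅖ (u = (0 - 2)/(0 - 5) = -2/(-5) = -2*(-⅕) = ⅖ ≈ 0.40000)
-3*(u*(-1 + 3) - 15) = -3*(2*(-1 + 3)/5 - 15) = -3*((⅖)*2 - 15) = -3*(⅘ - 15) = -3*(-71/5) = 213/5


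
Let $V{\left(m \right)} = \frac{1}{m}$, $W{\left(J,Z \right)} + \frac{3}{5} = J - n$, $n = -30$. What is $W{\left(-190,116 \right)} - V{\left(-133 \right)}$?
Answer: $- \frac{106794}{665} \approx -160.59$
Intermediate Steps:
$W{\left(J,Z \right)} = \frac{147}{5} + J$ ($W{\left(J,Z \right)} = - \frac{3}{5} + \left(J - -30\right) = - \frac{3}{5} + \left(J + 30\right) = - \frac{3}{5} + \left(30 + J\right) = \frac{147}{5} + J$)
$W{\left(-190,116 \right)} - V{\left(-133 \right)} = \left(\frac{147}{5} - 190\right) - \frac{1}{-133} = - \frac{803}{5} - - \frac{1}{133} = - \frac{803}{5} + \frac{1}{133} = - \frac{106794}{665}$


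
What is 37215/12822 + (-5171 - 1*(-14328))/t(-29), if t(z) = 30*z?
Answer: -7086167/929595 ≈ -7.6229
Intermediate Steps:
37215/12822 + (-5171 - 1*(-14328))/t(-29) = 37215/12822 + (-5171 - 1*(-14328))/((30*(-29))) = 37215*(1/12822) + (-5171 + 14328)/(-870) = 12405/4274 + 9157*(-1/870) = 12405/4274 - 9157/870 = -7086167/929595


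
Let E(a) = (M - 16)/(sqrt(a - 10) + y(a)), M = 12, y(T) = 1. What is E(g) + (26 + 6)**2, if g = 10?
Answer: 1020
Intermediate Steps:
E(a) = -4/(1 + sqrt(-10 + a)) (E(a) = (12 - 16)/(sqrt(a - 10) + 1) = -4/(sqrt(-10 + a) + 1) = -4/(1 + sqrt(-10 + a)))
E(g) + (26 + 6)**2 = -4/(1 + sqrt(-10 + 10)) + (26 + 6)**2 = -4/(1 + sqrt(0)) + 32**2 = -4/(1 + 0) + 1024 = -4/1 + 1024 = -4*1 + 1024 = -4 + 1024 = 1020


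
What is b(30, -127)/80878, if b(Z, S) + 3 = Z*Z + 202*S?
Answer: -24757/80878 ≈ -0.30610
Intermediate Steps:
b(Z, S) = -3 + Z**2 + 202*S (b(Z, S) = -3 + (Z*Z + 202*S) = -3 + (Z**2 + 202*S) = -3 + Z**2 + 202*S)
b(30, -127)/80878 = (-3 + 30**2 + 202*(-127))/80878 = (-3 + 900 - 25654)*(1/80878) = -24757*1/80878 = -24757/80878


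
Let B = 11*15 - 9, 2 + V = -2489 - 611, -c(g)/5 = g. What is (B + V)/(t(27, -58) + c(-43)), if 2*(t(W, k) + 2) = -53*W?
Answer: 1964/335 ≈ 5.8627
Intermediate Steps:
t(W, k) = -2 - 53*W/2 (t(W, k) = -2 + (-53*W)/2 = -2 - 53*W/2)
c(g) = -5*g
V = -3102 (V = -2 + (-2489 - 611) = -2 - 3100 = -3102)
B = 156 (B = 165 - 9 = 156)
(B + V)/(t(27, -58) + c(-43)) = (156 - 3102)/((-2 - 53/2*27) - 5*(-43)) = -2946/((-2 - 1431/2) + 215) = -2946/(-1435/2 + 215) = -2946/(-1005/2) = -2946*(-2/1005) = 1964/335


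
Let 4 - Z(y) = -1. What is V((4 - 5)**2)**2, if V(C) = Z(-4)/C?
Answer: 25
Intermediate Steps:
Z(y) = 5 (Z(y) = 4 - 1*(-1) = 4 + 1 = 5)
V(C) = 5/C
V((4 - 5)**2)**2 = (5/((4 - 5)**2))**2 = (5/((-1)**2))**2 = (5/1)**2 = (5*1)**2 = 5**2 = 25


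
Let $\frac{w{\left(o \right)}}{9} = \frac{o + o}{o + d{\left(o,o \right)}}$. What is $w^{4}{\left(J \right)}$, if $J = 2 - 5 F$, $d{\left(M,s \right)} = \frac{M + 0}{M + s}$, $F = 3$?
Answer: $\frac{47971512576}{390625} \approx 1.2281 \cdot 10^{5}$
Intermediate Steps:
$d{\left(M,s \right)} = \frac{M}{M + s}$
$J = -13$ ($J = 2 - 15 = -13$)
$w{\left(o \right)} = \frac{18 o}{\frac{1}{2} + o}$ ($w{\left(o \right)} = 9 \frac{o + o}{o + \frac{o}{o + o}} = 9 \frac{2 o}{o + \frac{o}{2 o}} = 9 \frac{2 o}{o + o \frac{1}{2 o}} = 9 \frac{2 o}{o + \frac{1}{2}} = 9 \frac{2 o}{\frac{1}{2} + o} = \frac{18 o}{\frac{1}{2} + o}$)
$w^{4}{\left(J \right)} = \left(36 \left(-13\right) \frac{1}{1 + 2 \left(-13\right)}\right)^{4} = \left(36 \left(-13\right) \frac{1}{1 - 26}\right)^{4} = \left(36 \left(-13\right) \frac{1}{-25}\right)^{4} = \left(36 \left(-13\right) \left(- \frac{1}{25}\right)\right)^{4} = \left(\frac{468}{25}\right)^{4} = \frac{47971512576}{390625}$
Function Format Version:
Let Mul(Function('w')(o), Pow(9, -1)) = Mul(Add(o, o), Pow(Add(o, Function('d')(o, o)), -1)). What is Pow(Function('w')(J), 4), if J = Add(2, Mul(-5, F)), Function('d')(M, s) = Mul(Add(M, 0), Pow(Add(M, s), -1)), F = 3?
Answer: Rational(47971512576, 390625) ≈ 1.2281e+5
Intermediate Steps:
Function('d')(M, s) = Mul(M, Pow(Add(M, s), -1))
J = -13 (J = Add(2, Mul(-5, 3)) = Add(2, -15) = -13)
Function('w')(o) = Mul(18, o, Pow(Add(Rational(1, 2), o), -1)) (Function('w')(o) = Mul(9, Mul(Add(o, o), Pow(Add(o, Mul(o, Pow(Add(o, o), -1))), -1))) = Mul(9, Mul(Mul(2, o), Pow(Add(o, Mul(o, Pow(Mul(2, o), -1))), -1))) = Mul(9, Mul(Mul(2, o), Pow(Add(o, Mul(o, Mul(Rational(1, 2), Pow(o, -1)))), -1))) = Mul(9, Mul(Mul(2, o), Pow(Add(o, Rational(1, 2)), -1))) = Mul(9, Mul(Mul(2, o), Pow(Add(Rational(1, 2), o), -1))) = Mul(9, Mul(2, o, Pow(Add(Rational(1, 2), o), -1))) = Mul(18, o, Pow(Add(Rational(1, 2), o), -1)))
Pow(Function('w')(J), 4) = Pow(Mul(36, -13, Pow(Add(1, Mul(2, -13)), -1)), 4) = Pow(Mul(36, -13, Pow(Add(1, -26), -1)), 4) = Pow(Mul(36, -13, Pow(-25, -1)), 4) = Pow(Mul(36, -13, Rational(-1, 25)), 4) = Pow(Rational(468, 25), 4) = Rational(47971512576, 390625)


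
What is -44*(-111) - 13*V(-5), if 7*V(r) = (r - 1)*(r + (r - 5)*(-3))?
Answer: 36138/7 ≈ 5162.6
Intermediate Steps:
V(r) = (-1 + r)*(15 - 2*r)/7 (V(r) = ((r - 1)*(r + (r - 5)*(-3)))/7 = ((-1 + r)*(r + (-5 + r)*(-3)))/7 = ((-1 + r)*(r + (15 - 3*r)))/7 = ((-1 + r)*(15 - 2*r))/7 = (-1 + r)*(15 - 2*r)/7)
-44*(-111) - 13*V(-5) = -44*(-111) - 13*(-15/7 - 2/7*(-5)**2 + (17/7)*(-5)) = 4884 - 13*(-15/7 - 2/7*25 - 85/7) = 4884 - 13*(-15/7 - 50/7 - 85/7) = 4884 - 13*(-150/7) = 4884 + 1950/7 = 36138/7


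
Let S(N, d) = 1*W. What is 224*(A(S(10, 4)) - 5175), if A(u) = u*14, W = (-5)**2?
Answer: -1080800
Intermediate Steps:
W = 25
S(N, d) = 25 (S(N, d) = 1*25 = 25)
A(u) = 14*u
224*(A(S(10, 4)) - 5175) = 224*(14*25 - 5175) = 224*(350 - 5175) = 224*(-4825) = -1080800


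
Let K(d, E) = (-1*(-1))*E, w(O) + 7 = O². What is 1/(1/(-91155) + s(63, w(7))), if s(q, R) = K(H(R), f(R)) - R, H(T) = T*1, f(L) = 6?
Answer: -91155/3281581 ≈ -0.027778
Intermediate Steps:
w(O) = -7 + O²
H(T) = T
K(d, E) = E (K(d, E) = 1*E = E)
s(q, R) = 6 - R
1/(1/(-91155) + s(63, w(7))) = 1/(1/(-91155) + (6 - (-7 + 7²))) = 1/(-1/91155 + (6 - (-7 + 49))) = 1/(-1/91155 + (6 - 1*42)) = 1/(-1/91155 + (6 - 42)) = 1/(-1/91155 - 36) = 1/(-3281581/91155) = -91155/3281581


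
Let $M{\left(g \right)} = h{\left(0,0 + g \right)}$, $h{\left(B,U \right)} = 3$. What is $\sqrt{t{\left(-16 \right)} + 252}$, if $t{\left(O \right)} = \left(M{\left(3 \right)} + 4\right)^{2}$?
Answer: $\sqrt{301} \approx 17.349$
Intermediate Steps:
$M{\left(g \right)} = 3$
$t{\left(O \right)} = 49$ ($t{\left(O \right)} = \left(3 + 4\right)^{2} = 7^{2} = 49$)
$\sqrt{t{\left(-16 \right)} + 252} = \sqrt{49 + 252} = \sqrt{301}$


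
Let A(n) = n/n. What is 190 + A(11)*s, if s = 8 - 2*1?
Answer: 196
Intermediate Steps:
s = 6 (s = 8 - 2 = 6)
A(n) = 1
190 + A(11)*s = 190 + 1*6 = 190 + 6 = 196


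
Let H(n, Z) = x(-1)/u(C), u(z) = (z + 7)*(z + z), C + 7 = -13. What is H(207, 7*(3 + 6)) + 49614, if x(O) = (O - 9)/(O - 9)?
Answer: 25799281/520 ≈ 49614.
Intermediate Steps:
C = -20 (C = -7 - 13 = -20)
u(z) = 2*z*(7 + z) (u(z) = (7 + z)*(2*z) = 2*z*(7 + z))
x(O) = 1 (x(O) = (-9 + O)/(-9 + O) = 1)
H(n, Z) = 1/520 (H(n, Z) = 1/(2*(-20)*(7 - 20)) = 1/(2*(-20)*(-13)) = 1/520)
H(207, 7*(3 + 6)) + 49614 = 1/520 + 49614 = 25799281/520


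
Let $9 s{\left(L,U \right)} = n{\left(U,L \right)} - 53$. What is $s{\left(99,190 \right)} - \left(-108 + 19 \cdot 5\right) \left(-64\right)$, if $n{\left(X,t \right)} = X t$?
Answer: $\frac{11269}{9} \approx 1252.1$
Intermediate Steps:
$s{\left(L,U \right)} = - \frac{53}{9} + \frac{L U}{9}$ ($s{\left(L,U \right)} = \frac{U L - 53}{9} = \frac{L U - 53}{9} = \frac{-53 + L U}{9} = - \frac{53}{9} + \frac{L U}{9}$)
$s{\left(99,190 \right)} - \left(-108 + 19 \cdot 5\right) \left(-64\right) = \left(- \frac{53}{9} + \frac{1}{9} \cdot 99 \cdot 190\right) - \left(-108 + 19 \cdot 5\right) \left(-64\right) = \left(- \frac{53}{9} + 2090\right) - \left(-108 + 95\right) \left(-64\right) = \frac{18757}{9} - \left(-13\right) \left(-64\right) = \frac{18757}{9} - 832 = \frac{11269}{9}$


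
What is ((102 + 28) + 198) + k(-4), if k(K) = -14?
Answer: 314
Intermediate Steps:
((102 + 28) + 198) + k(-4) = ((102 + 28) + 198) - 14 = (130 + 198) - 14 = 328 - 14 = 314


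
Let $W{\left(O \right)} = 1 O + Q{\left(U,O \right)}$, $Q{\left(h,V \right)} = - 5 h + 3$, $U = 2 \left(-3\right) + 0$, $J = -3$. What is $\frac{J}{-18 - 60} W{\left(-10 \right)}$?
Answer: $\frac{23}{26} \approx 0.88461$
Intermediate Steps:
$U = -6$ ($U = -6 + 0 = -6$)
$Q{\left(h,V \right)} = 3 - 5 h$
$W{\left(O \right)} = 33 + O$ ($W{\left(O \right)} = 1 O + \left(3 - -30\right) = O + \left(3 + 30\right) = O + 33 = 33 + O$)
$\frac{J}{-18 - 60} W{\left(-10 \right)} = \frac{1}{-18 - 60} \left(-3\right) \left(33 - 10\right) = \frac{1}{-78} \left(-3\right) 23 = \left(- \frac{1}{78}\right) \left(-3\right) 23 = \frac{1}{26} \cdot 23 = \frac{23}{26}$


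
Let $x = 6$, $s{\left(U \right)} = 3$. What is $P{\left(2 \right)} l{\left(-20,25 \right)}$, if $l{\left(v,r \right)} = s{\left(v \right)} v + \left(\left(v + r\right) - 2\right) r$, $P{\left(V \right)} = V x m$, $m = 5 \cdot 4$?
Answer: $3600$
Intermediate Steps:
$m = 20$
$P{\left(V \right)} = 120 V$ ($P{\left(V \right)} = V 6 \cdot 20 = 6 V 20 = 120 V$)
$l{\left(v,r \right)} = 3 v + r \left(-2 + r + v\right)$ ($l{\left(v,r \right)} = 3 v + \left(\left(v + r\right) - 2\right) r = 3 v + \left(\left(r + v\right) - 2\right) r = 3 v + \left(-2 + r + v\right) r = 3 v + r \left(-2 + r + v\right)$)
$P{\left(2 \right)} l{\left(-20,25 \right)} = 120 \cdot 2 \left(25^{2} - 50 + 3 \left(-20\right) + 25 \left(-20\right)\right) = 240 \left(625 - 50 - 60 - 500\right) = 240 \cdot 15 = 3600$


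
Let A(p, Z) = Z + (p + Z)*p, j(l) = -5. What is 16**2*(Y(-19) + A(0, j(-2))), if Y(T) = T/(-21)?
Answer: -22016/21 ≈ -1048.4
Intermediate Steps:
A(p, Z) = Z + p*(Z + p) (A(p, Z) = Z + (Z + p)*p = Z + p*(Z + p))
Y(T) = -T/21 (Y(T) = T*(-1/21) = -T/21)
16**2*(Y(-19) + A(0, j(-2))) = 16**2*(-1/21*(-19) + (-5 + 0**2 - 5*0)) = 256*(19/21 + (-5 + 0 + 0)) = 256*(19/21 - 5) = 256*(-86/21) = -22016/21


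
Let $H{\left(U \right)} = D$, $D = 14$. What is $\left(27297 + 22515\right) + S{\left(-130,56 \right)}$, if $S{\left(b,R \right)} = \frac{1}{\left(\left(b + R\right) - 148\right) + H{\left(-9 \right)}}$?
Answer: $\frac{10360895}{208} \approx 49812.0$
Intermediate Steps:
$H{\left(U \right)} = 14$
$S{\left(b,R \right)} = \frac{1}{-134 + R + b}$ ($S{\left(b,R \right)} = \frac{1}{\left(\left(b + R\right) - 148\right) + 14} = \frac{1}{\left(\left(R + b\right) - 148\right) + 14} = \frac{1}{\left(-148 + R + b\right) + 14} = \frac{1}{-134 + R + b}$)
$\left(27297 + 22515\right) + S{\left(-130,56 \right)} = \left(27297 + 22515\right) + \frac{1}{-134 + 56 - 130} = 49812 + \frac{1}{-208} = 49812 - \frac{1}{208} = \frac{10360895}{208}$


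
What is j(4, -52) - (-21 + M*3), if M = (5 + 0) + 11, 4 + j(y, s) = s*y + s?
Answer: -291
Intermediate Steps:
j(y, s) = -4 + s + s*y (j(y, s) = -4 + (s*y + s) = -4 + (s + s*y) = -4 + s + s*y)
M = 16 (M = 5 + 11 = 16)
j(4, -52) - (-21 + M*3) = (-4 - 52 - 52*4) - (-21 + 16*3) = (-4 - 52 - 208) - (-21 + 48) = -264 - 1*27 = -264 - 27 = -291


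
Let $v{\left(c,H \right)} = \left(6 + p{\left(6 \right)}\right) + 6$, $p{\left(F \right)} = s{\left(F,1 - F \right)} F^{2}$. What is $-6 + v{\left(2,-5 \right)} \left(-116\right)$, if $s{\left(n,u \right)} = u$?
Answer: $19482$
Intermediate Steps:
$p{\left(F \right)} = F^{2} \left(1 - F\right)$ ($p{\left(F \right)} = \left(1 - F\right) F^{2} = F^{2} \left(1 - F\right)$)
$v{\left(c,H \right)} = -168$ ($v{\left(c,H \right)} = \left(6 + 6^{2} \left(1 - 6\right)\right) + 6 = \left(6 + 36 \left(1 - 6\right)\right) + 6 = \left(6 + 36 \left(-5\right)\right) + 6 = \left(6 - 180\right) + 6 = -174 + 6 = -168$)
$-6 + v{\left(2,-5 \right)} \left(-116\right) = -6 - -19488 = -6 + 19488 = 19482$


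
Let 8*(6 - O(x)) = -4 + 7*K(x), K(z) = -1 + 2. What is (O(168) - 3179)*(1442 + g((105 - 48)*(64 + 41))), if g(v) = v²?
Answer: -909404660129/8 ≈ -1.1368e+11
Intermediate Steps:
K(z) = 1
O(x) = 45/8 (O(x) = 6 - (-4 + 7*1)/8 = 6 - (-4 + 7)/8 = 6 - ⅛*3 = 6 - 3/8 = 45/8)
(O(168) - 3179)*(1442 + g((105 - 48)*(64 + 41))) = (45/8 - 3179)*(1442 + ((105 - 48)*(64 + 41))²) = -25387*(1442 + (57*105)²)/8 = -25387*(1442 + 5985²)/8 = -25387*(1442 + 35820225)/8 = -25387/8*35821667 = -909404660129/8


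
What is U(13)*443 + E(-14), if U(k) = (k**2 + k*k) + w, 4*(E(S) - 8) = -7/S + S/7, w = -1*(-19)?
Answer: 1265269/8 ≈ 1.5816e+5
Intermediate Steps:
w = 19
E(S) = 8 - 7/(4*S) + S/28 (E(S) = 8 + (-7/S + S/7)/4 = 8 + (-7/(4*S) + S/28) = 8 - 7/(4*S) + S/28)
U(k) = 19 + 2*k**2 (U(k) = (k**2 + k*k) + 19 = (k**2 + k**2) + 19 = 2*k**2 + 19 = 19 + 2*k**2)
U(13)*443 + E(-14) = (19 + 2*13**2)*443 + (1/28)*(-49 - 14*(224 - 14))/(-14) = (19 + 2*169)*443 + (1/28)*(-1/14)*(-49 - 14*210) = (19 + 338)*443 + (1/28)*(-1/14)*(-49 - 2940) = 357*443 + (1/28)*(-1/14)*(-2989) = 158151 + 61/8 = 1265269/8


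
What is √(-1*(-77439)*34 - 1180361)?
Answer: √1452565 ≈ 1205.2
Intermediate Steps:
√(-1*(-77439)*34 - 1180361) = √(77439*34 - 1180361) = √(2632926 - 1180361) = √1452565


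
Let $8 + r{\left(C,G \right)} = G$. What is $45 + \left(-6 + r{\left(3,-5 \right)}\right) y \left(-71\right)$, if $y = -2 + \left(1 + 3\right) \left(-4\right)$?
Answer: $-24237$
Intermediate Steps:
$r{\left(C,G \right)} = -8 + G$
$y = -18$ ($y = -2 + 4 \left(-4\right) = -2 - 16 = -18$)
$45 + \left(-6 + r{\left(3,-5 \right)}\right) y \left(-71\right) = 45 + \left(-6 - 13\right) \left(-18\right) \left(-71\right) = 45 + \left(-19\right) \left(-18\right) \left(-71\right) = 45 + 342 \left(-71\right) = 45 - 24282 = -24237$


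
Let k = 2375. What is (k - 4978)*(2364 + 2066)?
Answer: -11531290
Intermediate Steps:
(k - 4978)*(2364 + 2066) = (2375 - 4978)*(2364 + 2066) = -2603*4430 = -11531290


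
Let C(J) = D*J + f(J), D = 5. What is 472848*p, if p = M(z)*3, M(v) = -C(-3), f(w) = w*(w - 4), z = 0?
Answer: -8511264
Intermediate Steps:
f(w) = w*(-4 + w)
C(J) = 5*J + J*(-4 + J)
M(v) = -6 (M(v) = -(-3)*(1 - 3) = -(-3)*(-2) = -1*6 = -6)
p = -18 (p = -6*3 = -18)
472848*p = 472848*(-18) = -8511264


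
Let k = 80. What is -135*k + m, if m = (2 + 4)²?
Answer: -10764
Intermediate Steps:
m = 36 (m = 6² = 36)
-135*k + m = -135*80 + 36 = -10800 + 36 = -10764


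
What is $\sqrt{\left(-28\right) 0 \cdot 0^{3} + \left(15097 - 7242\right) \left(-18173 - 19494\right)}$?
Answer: $i \sqrt{295874285} \approx 17201.0 i$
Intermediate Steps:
$\sqrt{\left(-28\right) 0 \cdot 0^{3} + \left(15097 - 7242\right) \left(-18173 - 19494\right)} = \sqrt{0 \cdot 0 + 7855 \left(-37667\right)} = \sqrt{0 - 295874285} = \sqrt{-295874285} = i \sqrt{295874285}$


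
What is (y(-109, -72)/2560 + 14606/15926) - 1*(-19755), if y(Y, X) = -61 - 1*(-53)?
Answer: 50341229797/2548160 ≈ 19756.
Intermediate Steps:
y(Y, X) = -8 (y(Y, X) = -61 + 53 = -8)
(y(-109, -72)/2560 + 14606/15926) - 1*(-19755) = (-8/2560 + 14606/15926) - 1*(-19755) = (-8*1/2560 + 14606*(1/15926)) + 19755 = (-1/320 + 7303/7963) + 19755 = 2328997/2548160 + 19755 = 50341229797/2548160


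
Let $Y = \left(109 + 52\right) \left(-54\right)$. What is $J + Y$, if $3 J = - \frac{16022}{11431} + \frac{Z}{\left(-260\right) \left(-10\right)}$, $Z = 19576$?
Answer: $- \frac{32291273881}{3715075} \approx -8692.0$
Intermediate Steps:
$J = \frac{7588169}{3715075}$ ($J = \frac{- \frac{16022}{11431} + \frac{19576}{\left(-260\right) \left(-10\right)}}{3} = \frac{\left(-16022\right) \frac{1}{11431} + \frac{19576}{2600}}{3} = \frac{- \frac{16022}{11431} + 19576 \cdot \frac{1}{2600}}{3} = \frac{- \frac{16022}{11431} + \frac{2447}{325}}{3} = \frac{1}{3} \cdot \frac{22764507}{3715075} = \frac{7588169}{3715075} \approx 2.0425$)
$Y = -8694$ ($Y = 161 \left(-54\right) = -8694$)
$J + Y = \frac{7588169}{3715075} - 8694 = - \frac{32291273881}{3715075}$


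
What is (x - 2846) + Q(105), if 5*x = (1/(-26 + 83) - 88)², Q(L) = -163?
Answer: -4746196/3249 ≈ -1460.8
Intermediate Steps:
x = 5030045/3249 (x = (1/(-26 + 83) - 88)²/5 = (1/57 - 88)²/5 = (-5015/57)²/5 = (⅕)*(25150225/3249) = 5030045/3249 ≈ 1548.2)
(x - 2846) + Q(105) = (5030045/3249 - 2846) - 163 = -4216609/3249 - 163 = -4746196/3249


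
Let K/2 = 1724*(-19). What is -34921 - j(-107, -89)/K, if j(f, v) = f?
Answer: -2287744659/65512 ≈ -34921.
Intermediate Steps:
K = -65512 (K = 2*(1724*(-19)) = 2*(-32756) = -65512)
-34921 - j(-107, -89)/K = -34921 - (-107)/(-65512) = -34921 - (-107)*(-1)/65512 = -34921 - 1*107/65512 = -34921 - 107/65512 = -2287744659/65512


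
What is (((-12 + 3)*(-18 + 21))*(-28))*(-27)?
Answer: -20412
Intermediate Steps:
(((-12 + 3)*(-18 + 21))*(-28))*(-27) = (-9*3*(-28))*(-27) = -27*(-28)*(-27) = 756*(-27) = -20412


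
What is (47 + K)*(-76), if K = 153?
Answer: -15200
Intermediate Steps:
(47 + K)*(-76) = (47 + 153)*(-76) = 200*(-76) = -15200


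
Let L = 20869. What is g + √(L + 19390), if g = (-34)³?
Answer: -39304 + √40259 ≈ -39103.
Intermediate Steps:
g = -39304
g + √(L + 19390) = -39304 + √(20869 + 19390) = -39304 + √40259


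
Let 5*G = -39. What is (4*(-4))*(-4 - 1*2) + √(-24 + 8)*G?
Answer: 96 - 156*I/5 ≈ 96.0 - 31.2*I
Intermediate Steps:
G = -39/5 (G = (⅕)*(-39) = -39/5 ≈ -7.8000)
(4*(-4))*(-4 - 1*2) + √(-24 + 8)*G = (4*(-4))*(-4 - 1*2) + √(-24 + 8)*(-39/5) = -16*(-4 - 2) + √(-16)*(-39/5) = -16*(-6) + (4*I)*(-39/5) = 96 - 156*I/5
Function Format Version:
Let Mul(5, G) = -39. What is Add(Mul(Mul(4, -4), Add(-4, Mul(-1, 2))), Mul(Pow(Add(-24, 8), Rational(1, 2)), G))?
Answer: Add(96, Mul(Rational(-156, 5), I)) ≈ Add(96.000, Mul(-31.200, I))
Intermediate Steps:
G = Rational(-39, 5) (G = Mul(Rational(1, 5), -39) = Rational(-39, 5) ≈ -7.8000)
Add(Mul(Mul(4, -4), Add(-4, Mul(-1, 2))), Mul(Pow(Add(-24, 8), Rational(1, 2)), G)) = Add(Mul(Mul(4, -4), Add(-4, Mul(-1, 2))), Mul(Pow(Add(-24, 8), Rational(1, 2)), Rational(-39, 5))) = Add(Mul(-16, Add(-4, -2)), Mul(Pow(-16, Rational(1, 2)), Rational(-39, 5))) = Add(Mul(-16, -6), Mul(Mul(4, I), Rational(-39, 5))) = Add(96, Mul(Rational(-156, 5), I))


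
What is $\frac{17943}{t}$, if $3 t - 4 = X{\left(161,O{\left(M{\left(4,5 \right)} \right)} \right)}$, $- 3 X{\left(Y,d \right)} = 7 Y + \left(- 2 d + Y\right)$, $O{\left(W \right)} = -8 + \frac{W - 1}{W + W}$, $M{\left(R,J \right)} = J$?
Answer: $- \frac{269145}{2152} \approx -125.07$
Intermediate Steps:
$O{\left(W \right)} = -8 + \frac{-1 + W}{2 W}$
$X{\left(Y,d \right)} = - \frac{8 Y}{3} + \frac{2 d}{3}$ ($X{\left(Y,d \right)} = - \frac{7 Y + \left(- 2 d + Y\right)}{3} = - \frac{7 Y + \left(Y - 2 d\right)}{3} = - \frac{- 2 d + 8 Y}{3} = - \frac{8 Y}{3} + \frac{2 d}{3}$)
$t = - \frac{2152}{15}$ ($t = \frac{4}{3} + \frac{\left(- \frac{8}{3}\right) 161 + \frac{2 \frac{-1 - 75}{2 \cdot 5}}{3}}{3} = \frac{4}{3} + \frac{- \frac{1288}{3} + \frac{2 \cdot \frac{1}{2} \cdot \frac{1}{5} \left(-1 - 75\right)}{3}}{3} = \frac{4}{3} + \frac{- \frac{1288}{3} + \frac{2 \cdot \frac{1}{2} \cdot \frac{1}{5} \left(-76\right)}{3}}{3} = \frac{4}{3} + \frac{- \frac{1288}{3} + \frac{2}{3} \left(- \frac{38}{5}\right)}{3} = \frac{4}{3} + \frac{- \frac{1288}{3} - \frac{76}{15}}{3} = \frac{4}{3} + \frac{1}{3} \left(- \frac{2172}{5}\right) = \frac{4}{3} - \frac{724}{5} = - \frac{2152}{15} \approx -143.47$)
$\frac{17943}{t} = \frac{17943}{- \frac{2152}{15}} = 17943 \left(- \frac{15}{2152}\right) = - \frac{269145}{2152}$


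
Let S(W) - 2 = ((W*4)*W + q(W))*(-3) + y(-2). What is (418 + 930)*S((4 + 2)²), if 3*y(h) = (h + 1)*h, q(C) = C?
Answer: -63318256/3 ≈ -2.1106e+7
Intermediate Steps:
y(h) = h*(1 + h)/3 (y(h) = ((h + 1)*h)/3 = ((1 + h)*h)/3 = (h*(1 + h))/3 = h*(1 + h)/3)
S(W) = 8/3 - 12*W² - 3*W (S(W) = 2 + (((W*4)*W + W)*(-3) + (⅓)*(-2)*(1 - 2)) = 2 + (((4*W)*W + W)*(-3) + (⅓)*(-2)*(-1)) = 2 + ((4*W² + W)*(-3) + ⅔) = 2 + ((W + 4*W²)*(-3) + ⅔) = 2 + ((-12*W² - 3*W) + ⅔) = 2 + (⅔ - 12*W² - 3*W) = 8/3 - 12*W² - 3*W)
(418 + 930)*S((4 + 2)²) = (418 + 930)*(8/3 - 12*(4 + 2)⁴ - 3*(4 + 2)²) = 1348*(8/3 - 12*(6²)² - 3*6²) = 1348*(8/3 - 12*36² - 3*36) = 1348*(8/3 - 12*1296 - 108) = 1348*(8/3 - 15552 - 108) = 1348*(-46972/3) = -63318256/3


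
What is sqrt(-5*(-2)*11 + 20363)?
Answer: sqrt(20473) ≈ 143.08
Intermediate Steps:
sqrt(-5*(-2)*11 + 20363) = sqrt(10*11 + 20363) = sqrt(110 + 20363) = sqrt(20473)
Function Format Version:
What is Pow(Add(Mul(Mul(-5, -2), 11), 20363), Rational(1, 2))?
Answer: Pow(20473, Rational(1, 2)) ≈ 143.08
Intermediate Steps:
Pow(Add(Mul(Mul(-5, -2), 11), 20363), Rational(1, 2)) = Pow(Add(Mul(10, 11), 20363), Rational(1, 2)) = Pow(Add(110, 20363), Rational(1, 2)) = Pow(20473, Rational(1, 2))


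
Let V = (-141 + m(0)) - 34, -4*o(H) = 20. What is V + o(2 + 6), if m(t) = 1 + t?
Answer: -179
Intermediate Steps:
o(H) = -5 (o(H) = -¼*20 = -5)
V = -174 (V = (-141 + (1 + 0)) - 34 = (-141 + 1) - 34 = -140 - 34 = -174)
V + o(2 + 6) = -174 - 5 = -179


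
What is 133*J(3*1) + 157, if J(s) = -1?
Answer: 24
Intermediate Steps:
133*J(3*1) + 157 = 133*(-1) + 157 = -133 + 157 = 24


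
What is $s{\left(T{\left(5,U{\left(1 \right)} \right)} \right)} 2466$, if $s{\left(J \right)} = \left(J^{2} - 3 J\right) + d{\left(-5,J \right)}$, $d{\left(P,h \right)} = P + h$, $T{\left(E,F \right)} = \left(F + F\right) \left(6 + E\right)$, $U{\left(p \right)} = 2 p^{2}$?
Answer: $4544838$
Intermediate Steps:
$T{\left(E,F \right)} = 2 F \left(6 + E\right)$
$s{\left(J \right)} = -5 + J^{2} - 2 J$ ($s{\left(J \right)} = \left(J^{2} - 3 J\right) + \left(-5 + J\right) = -5 + J^{2} - 2 J$)
$s{\left(T{\left(5,U{\left(1 \right)} \right)} \right)} 2466 = \left(-5 + \left(2 \cdot 2 \cdot 1^{2} \left(6 + 5\right)\right)^{2} - 2 \cdot 2 \cdot 2 \cdot 1^{2} \left(6 + 5\right)\right) 2466 = \left(-5 + \left(2 \cdot 2 \cdot 1 \cdot 11\right)^{2} - 2 \cdot 2 \cdot 2 \cdot 1 \cdot 11\right) 2466 = \left(-5 + \left(2 \cdot 2 \cdot 11\right)^{2} - 2 \cdot 2 \cdot 2 \cdot 11\right) 2466 = \left(-5 + 44^{2} - 88\right) 2466 = \left(-5 + 1936 - 88\right) 2466 = 1843 \cdot 2466 = 4544838$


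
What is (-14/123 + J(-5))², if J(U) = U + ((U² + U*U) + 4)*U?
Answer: 1145077921/15129 ≈ 75688.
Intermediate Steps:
J(U) = U + U*(4 + 2*U²) (J(U) = U + ((U² + U²) + 4)*U = U + (2*U² + 4)*U = U + (4 + 2*U²)*U = U + U*(4 + 2*U²))
(-14/123 + J(-5))² = (-14/123 - 5*(5 + 2*(-5)²))² = (-14*1/123 - 5*(5 + 2*25))² = (-14/123 - 5*(5 + 50))² = (-14/123 - 5*55)² = (-14/123 - 275)² = (-33839/123)² = 1145077921/15129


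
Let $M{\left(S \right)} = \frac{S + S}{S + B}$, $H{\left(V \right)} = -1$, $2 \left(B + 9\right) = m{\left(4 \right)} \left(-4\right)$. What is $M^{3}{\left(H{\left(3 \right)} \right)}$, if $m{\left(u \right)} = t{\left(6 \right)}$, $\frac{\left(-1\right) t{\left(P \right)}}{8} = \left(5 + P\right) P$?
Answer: $- \frac{1}{143055667} \approx -6.9903 \cdot 10^{-9}$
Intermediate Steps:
$t{\left(P \right)} = - 8 P \left(5 + P\right)$ ($t{\left(P \right)} = - 8 \left(5 + P\right) P = - 8 P \left(5 + P\right)$)
$m{\left(u \right)} = -528$ ($m{\left(u \right)} = \left(-8\right) 6 \left(5 + 6\right) = \left(-8\right) 6 \cdot 11 = -528$)
$B = 1047$ ($B = -9 + \frac{\left(-528\right) \left(-4\right)}{2} = -9 + \frac{1}{2} \cdot 2112 = -9 + 1056 = 1047$)
$M{\left(S \right)} = \frac{2 S}{1047 + S}$ ($M{\left(S \right)} = \frac{S + S}{S + 1047} = \frac{2 S}{1047 + S}$)
$M^{3}{\left(H{\left(3 \right)} \right)} = \left(2 \left(-1\right) \frac{1}{1047 - 1}\right)^{3} = \left(2 \left(-1\right) \frac{1}{1046}\right)^{3} = \left(- \frac{1}{523}\right)^{3} = - \frac{1}{143055667}$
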